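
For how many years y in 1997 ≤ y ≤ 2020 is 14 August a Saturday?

Day of week of August 14 in each year:
1997: Thu, 1998: Fri, 1999: Sat ✓, 2000: Mon, 2001: Tue, 2002: Wed, 2003: Thu, 2004: Sat ✓, 2005: Sun, 2006: Mon, 2007: Tue, 2008: Thu, 2009: Fri, 2010: Sat ✓, 2011: Sun, 2012: Tue, 2013: Wed, 2014: Thu, 2015: Fri, 2016: Sun, 2017: Mon, 2018: Tue, 2019: Wed, 2020: Fri
Saturdays: 1999, 2004, 2010.

3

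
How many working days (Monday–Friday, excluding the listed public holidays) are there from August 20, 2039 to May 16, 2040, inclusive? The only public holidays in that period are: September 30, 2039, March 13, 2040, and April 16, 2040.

190

August 20, 2039 is a Saturday.
From August 20, 2039 to May 16, 2040 is 271 days inclusive.
271 = 7 × 38 + 5, so there are 38 full weeks plus 5 extra days.
Each full week contributes 5 weekdays (Mon–Fri): 38 × 5 = 190.
The 5 extra days are Saturday, Sunday, Monday, Tuesday, Wednesday — 3 of them qualify.
Total: 190 + 3 = 193.
Holidays: September 30, 2039 (Fri); March 13, 2040 (Tue); April 16, 2040 (Mon).
All 3 holidays fall on weekdays, so subtract 3.
Business days: 193 − 3 = 190.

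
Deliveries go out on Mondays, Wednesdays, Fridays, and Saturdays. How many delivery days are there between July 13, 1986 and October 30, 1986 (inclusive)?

July 13, 1986 is a Sunday.
The range spans 110 days (inclusive of both endpoints).
110 = 7 × 15 + 5, so there are 15 full weeks plus 5 extra days.
Each full week contributes 4 days from the set (Mon, Wed, Fri, Sat): 15 × 4 = 60.
The 5 extra days are Sunday, Monday, Tuesday, Wednesday, Thursday — 2 of them qualify.
Total: 60 + 2 = 62.

62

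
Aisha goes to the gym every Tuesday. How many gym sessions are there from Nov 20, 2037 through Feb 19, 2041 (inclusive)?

Nov 20, 2037 is a Friday.
The range spans 1188 days (inclusive of both endpoints).
1188 = 7 × 169 + 5, so there are 169 full weeks plus 5 extra days.
Each full week contributes one Tuesday: 169 so far.
The 5 extra days are Fri, Sat, Sun, Mon, Tue — 1 of them qualifies.
Total: 169 + 1 = 170.

170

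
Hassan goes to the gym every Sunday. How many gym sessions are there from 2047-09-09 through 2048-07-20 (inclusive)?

45

2047-09-09 is a Monday.
That's 316 days from start to end, counting both.
316 = 7 × 45 + 1, so there are 45 full weeks plus 1 extra day.
Each full week contributes one Sunday: 45 so far.
The 1 extra day is Monday — none qualify.
Total: 45 + 0 = 45.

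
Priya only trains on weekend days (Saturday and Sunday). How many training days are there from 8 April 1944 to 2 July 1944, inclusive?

26

8 April 1944 is a Saturday.
That's 86 days from start to end, counting both.
86 = 7 × 12 + 2, so there are 12 full weeks plus 2 extra days.
Each full week contributes 2 weekend days (Sat, Sun): 12 × 2 = 24.
The 2 extra days are Saturday, Sunday — 2 of them qualify.
Total: 24 + 2 = 26.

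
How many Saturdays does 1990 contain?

52

1 January 1990 is a Monday.
That's 365 days from start to end, counting both.
365 = 7 × 52 + 1, so there are 52 full weeks plus 1 extra day.
Each full week contributes one Saturday: 52 so far.
The 1 extra day is Monday — none qualify.
Total: 52 + 0 = 52.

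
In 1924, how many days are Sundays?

52

Jan 1, 1924 is a Tuesday.
That's 366 days from start to end, counting both.
366 = 7 × 52 + 2, so there are 52 full weeks plus 2 extra days.
Each full week contributes one Sunday: 52 so far.
The 2 extra days are Tuesday, Wednesday — none qualify.
Total: 52 + 0 = 52.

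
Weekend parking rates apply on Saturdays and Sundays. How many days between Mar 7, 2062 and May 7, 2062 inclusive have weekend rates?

Mar 7, 2062 is a Tuesday.
From Mar 7, 2062 to May 7, 2062 is 62 days inclusive.
62 = 7 × 8 + 6, so there are 8 full weeks plus 6 extra days.
Each full week contributes 2 weekend days (Sat, Sun): 8 × 2 = 16.
The 6 extra days are Tue, Wed, Thu, Fri, Sat, Sun — 2 of them qualify.
Total: 16 + 2 = 18.

18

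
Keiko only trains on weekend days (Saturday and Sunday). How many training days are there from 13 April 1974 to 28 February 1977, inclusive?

302

13 April 1974 is a Saturday.
That's 1053 days from start to end, counting both.
1053 = 7 × 150 + 3, so there are 150 full weeks plus 3 extra days.
Each full week contributes 2 weekend days (Sat, Sun): 150 × 2 = 300.
The 3 extra days are Saturday, Sunday, Monday — 2 of them qualify.
Total: 300 + 2 = 302.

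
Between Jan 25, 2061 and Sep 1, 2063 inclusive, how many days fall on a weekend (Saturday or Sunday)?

Jan 25, 2061 is a Tuesday.
From Jan 25, 2061 to Sep 1, 2063 is 950 days inclusive.
950 = 7 × 135 + 5, so there are 135 full weeks plus 5 extra days.
Each full week contributes 2 weekend days (Sat, Sun): 135 × 2 = 270.
The 5 extra days are Tuesday, Wednesday, Thursday, Friday, Saturday — 1 of them qualifies.
Total: 270 + 1 = 271.

271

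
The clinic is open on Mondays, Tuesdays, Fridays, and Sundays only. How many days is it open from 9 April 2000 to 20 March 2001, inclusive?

199

9 April 2000 is a Sunday.
That's 346 days from start to end, counting both.
346 = 7 × 49 + 3, so there are 49 full weeks plus 3 extra days.
Each full week contributes 4 days from the set (Mon, Tue, Fri, Sun): 49 × 4 = 196.
The 3 extra days are Sun, Mon, Tue — 3 of them qualify.
Total: 196 + 3 = 199.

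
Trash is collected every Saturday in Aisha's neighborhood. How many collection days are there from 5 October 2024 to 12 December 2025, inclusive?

5 October 2024 is a Saturday.
That's 434 days from start to end, counting both.
434 = 7 × 62, so the span is exactly 62 full weeks.
Each full week contributes one Saturday: 62 so far.
Total: 62.

62 Saturdays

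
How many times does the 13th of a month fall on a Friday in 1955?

The 13th falls on a Friday when the month's 13th has weekday Fri.
Jan 13 is Thu; Feb 13 is Sun; Mar 13 is Sun; Apr 13 is Wed; May 13 is Fri ✓; Jun 13 is Mon; Jul 13 is Wed; Aug 13 is Sat; Sep 13 is Tue; Oct 13 is Thu; Nov 13 is Sun; Dec 13 is Tue.
Friday the 13ths: May.

1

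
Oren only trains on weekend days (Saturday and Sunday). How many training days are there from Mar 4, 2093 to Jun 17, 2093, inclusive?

Mar 4, 2093 is a Wednesday.
The range spans 106 days (inclusive of both endpoints).
106 = 7 × 15 + 1, so there are 15 full weeks plus 1 extra day.
Each full week contributes 2 weekend days (Sat, Sun): 15 × 2 = 30.
The 1 extra day is Wed — none qualify.
Total: 30 + 0 = 30.

30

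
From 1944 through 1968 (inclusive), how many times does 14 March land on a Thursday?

Day of week of March 14 in each year:
1944: Tue, 1945: Wed, 1946: Thu ✓, 1947: Fri, 1948: Sun, 1949: Mon, 1950: Tue, 1951: Wed, 1952: Fri, 1953: Sat, 1954: Sun, 1955: Mon, 1956: Wed, 1957: Thu ✓, 1958: Fri, 1959: Sat, 1960: Mon, 1961: Tue, 1962: Wed, 1963: Thu ✓, 1964: Sat, 1965: Sun, 1966: Mon, 1967: Tue, 1968: Thu ✓
Thursdays: 1946, 1957, 1963, 1968.

4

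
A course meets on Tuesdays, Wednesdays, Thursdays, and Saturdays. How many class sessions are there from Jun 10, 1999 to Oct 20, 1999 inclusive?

Jun 10, 1999 is a Thursday.
The range spans 133 days (inclusive of both endpoints).
133 = 7 × 19, so the span is exactly 19 full weeks.
Each full week contributes 4 days from the set (Tue, Wed, Thu, Sat): 19 × 4 = 76.
Total: 76.

76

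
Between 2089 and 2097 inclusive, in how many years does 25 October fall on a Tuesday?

2

Day of week of October 25 in each year:
2089: Tue ✓, 2090: Wed, 2091: Thu, 2092: Sat, 2093: Sun, 2094: Mon, 2095: Tue ✓, 2096: Thu, 2097: Fri
Tuesdays: 2089, 2095.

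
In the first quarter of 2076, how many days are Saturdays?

2076-01-01 is a Wednesday.
The range spans 91 days (inclusive of both endpoints).
91 = 7 × 13, so the span is exactly 13 full weeks.
Each full week contributes one Saturday: 13 so far.

13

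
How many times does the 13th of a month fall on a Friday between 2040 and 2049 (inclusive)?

19

Friday-the-13ths by year:
2040: Jan, Apr, Jul
2041: Sep, Dec
2042: Jun
2043: Feb, Mar, Nov
2044: May
2045: Jan, Oct
2046: Apr, Jul
2047: Sep, Dec
2048: Mar, Nov
2049: Aug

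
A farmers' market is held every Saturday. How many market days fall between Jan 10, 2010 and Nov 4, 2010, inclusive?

Jan 10, 2010 is a Sunday.
The range spans 299 days (inclusive of both endpoints).
299 = 7 × 42 + 5, so there are 42 full weeks plus 5 extra days.
Each full week contributes one Saturday: 42 so far.
The 5 extra days are Sun, Mon, Tue, Wed, Thu — none qualify.
Total: 42 + 0 = 42.

42 Saturdays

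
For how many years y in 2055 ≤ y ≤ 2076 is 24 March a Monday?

Day of week of March 24 in each year:
2055: Wed, 2056: Fri, 2057: Sat, 2058: Sun, 2059: Mon ✓, 2060: Wed, 2061: Thu, 2062: Fri, 2063: Sat, 2064: Mon ✓, 2065: Tue, 2066: Wed, 2067: Thu, 2068: Sat, 2069: Sun, 2070: Mon ✓, 2071: Tue, 2072: Thu, 2073: Fri, 2074: Sat, 2075: Sun, 2076: Tue
Mondays: 2059, 2064, 2070.

3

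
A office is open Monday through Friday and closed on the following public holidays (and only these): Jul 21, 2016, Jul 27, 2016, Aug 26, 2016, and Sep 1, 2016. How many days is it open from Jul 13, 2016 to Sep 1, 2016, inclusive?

33 working days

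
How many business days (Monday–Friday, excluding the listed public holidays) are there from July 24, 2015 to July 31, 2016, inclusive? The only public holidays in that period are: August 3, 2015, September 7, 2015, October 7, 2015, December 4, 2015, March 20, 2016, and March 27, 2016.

July 24, 2015 is a Friday.
The range spans 374 days (inclusive of both endpoints).
374 = 7 × 53 + 3, so there are 53 full weeks plus 3 extra days.
Each full week contributes 5 weekdays (Mon–Fri): 53 × 5 = 265.
The 3 extra days are Friday, Saturday, Sunday — 1 of them qualifies.
Total: 265 + 1 = 266.
Holidays: August 3, 2015 (Mon); September 7, 2015 (Mon); October 7, 2015 (Wed); December 4, 2015 (Fri); March 20, 2016 (Sun); March 27, 2016 (Sun).
4 of the 6 holidays fall on weekdays; the rest are weekends and were already excluded.
Business days: 266 − 4 = 262.

262 business days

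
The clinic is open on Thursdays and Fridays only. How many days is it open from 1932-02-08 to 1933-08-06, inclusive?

156

1932-02-08 is a Monday.
That's 546 days from start to end, counting both.
546 = 7 × 78, so the span is exactly 78 full weeks.
Each full week contributes 2 days from the set (Thu, Fri): 78 × 2 = 156.
Total: 156.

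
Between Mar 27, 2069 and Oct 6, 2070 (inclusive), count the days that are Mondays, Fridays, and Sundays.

Mar 27, 2069 is a Wednesday.
The range spans 559 days (inclusive of both endpoints).
559 = 7 × 79 + 6, so there are 79 full weeks plus 6 extra days.
Each full week contributes 3 days from the set (Mon, Fri, Sun): 79 × 3 = 237.
The 6 extra days are Wed, Thu, Fri, Sat, Sun, Mon — 3 of them qualify.
Total: 237 + 3 = 240.

240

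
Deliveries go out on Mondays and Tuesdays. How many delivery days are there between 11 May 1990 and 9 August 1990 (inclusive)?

11 May 1990 is a Friday.
That's 91 days from start to end, counting both.
91 = 7 × 13, so the span is exactly 13 full weeks.
Each full week contributes 2 days from the set (Mon, Tue): 13 × 2 = 26.
Total: 26.

26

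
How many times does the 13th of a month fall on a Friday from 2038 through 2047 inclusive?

18

Friday-the-13ths by year:
2038: Aug
2039: May
2040: Jan, Apr, Jul
2041: Sep, Dec
2042: Jun
2043: Feb, Mar, Nov
2044: May
2045: Jan, Oct
2046: Apr, Jul
2047: Sep, Dec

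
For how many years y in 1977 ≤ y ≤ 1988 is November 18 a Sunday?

2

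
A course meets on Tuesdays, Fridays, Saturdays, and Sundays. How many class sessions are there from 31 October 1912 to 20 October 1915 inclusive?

620

31 October 1912 is a Thursday.
From 31 October 1912 to 20 October 1915 is 1085 days inclusive.
1085 = 7 × 155, so the span is exactly 155 full weeks.
Each full week contributes 4 days from the set (Tue, Fri, Sat, Sun): 155 × 4 = 620.
Total: 620.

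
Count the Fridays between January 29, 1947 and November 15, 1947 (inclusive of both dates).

January 29, 1947 is a Wednesday.
That's 291 days from start to end, counting both.
291 = 7 × 41 + 4, so there are 41 full weeks plus 4 extra days.
Each full week contributes one Friday: 41 so far.
The 4 extra days are Wednesday, Thursday, Friday, Saturday — 1 of them qualifies.
Total: 41 + 1 = 42.

42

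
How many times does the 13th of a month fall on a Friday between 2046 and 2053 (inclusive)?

13

Friday-the-13ths by year:
2046: Apr, Jul
2047: Sep, Dec
2048: Mar, Nov
2049: Aug
2050: May
2051: Jan, Oct
2052: Sep, Dec
2053: Jun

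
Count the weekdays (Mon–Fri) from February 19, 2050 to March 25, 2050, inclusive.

February 19, 2050 is a Saturday.
The range spans 35 days (inclusive of both endpoints).
35 = 7 × 5, so the span is exactly 5 full weeks.
Each full week contributes 5 weekdays (Mon–Fri): 5 × 5 = 25.

25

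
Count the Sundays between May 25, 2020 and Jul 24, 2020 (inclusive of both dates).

8

May 25, 2020 is a Monday.
The range spans 61 days (inclusive of both endpoints).
61 = 7 × 8 + 5, so there are 8 full weeks plus 5 extra days.
Each full week contributes one Sunday: 8 so far.
The 5 extra days are Mon, Tue, Wed, Thu, Fri — none qualify.
Total: 8 + 0 = 8.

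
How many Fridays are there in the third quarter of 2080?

13

2080-07-01 is a Monday.
From 2080-07-01 to 2080-09-30 is 92 days inclusive.
92 = 7 × 13 + 1, so there are 13 full weeks plus 1 extra day.
Each full week contributes one Friday: 13 so far.
The 1 extra day is Mon — none qualify.
Total: 13 + 0 = 13.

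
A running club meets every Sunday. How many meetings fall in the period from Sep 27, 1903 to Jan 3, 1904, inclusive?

15

Sep 27, 1903 is a Sunday.
The range spans 99 days (inclusive of both endpoints).
99 = 7 × 14 + 1, so there are 14 full weeks plus 1 extra day.
Each full week contributes one Sunday: 14 so far.
The 1 extra day is Sun — 1 of them qualifies.
Total: 14 + 1 = 15.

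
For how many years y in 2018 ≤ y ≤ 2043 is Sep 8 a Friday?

Day of week of September 8 in each year:
2018: Sat, 2019: Sun, 2020: Tue, 2021: Wed, 2022: Thu, 2023: Fri ✓, 2024: Sun, 2025: Mon, 2026: Tue, 2027: Wed, 2028: Fri ✓, 2029: Sat, 2030: Sun, 2031: Mon, 2032: Wed, 2033: Thu, 2034: Fri ✓, 2035: Sat, 2036: Mon, 2037: Tue, 2038: Wed, 2039: Thu, 2040: Sat, 2041: Sun, 2042: Mon, 2043: Tue
Fridays: 2023, 2028, 2034.

3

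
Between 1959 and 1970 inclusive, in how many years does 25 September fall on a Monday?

Day of week of September 25 in each year:
1959: Fri, 1960: Sun, 1961: Mon ✓, 1962: Tue, 1963: Wed, 1964: Fri, 1965: Sat, 1966: Sun, 1967: Mon ✓, 1968: Wed, 1969: Thu, 1970: Fri
Mondays: 1961, 1967.

2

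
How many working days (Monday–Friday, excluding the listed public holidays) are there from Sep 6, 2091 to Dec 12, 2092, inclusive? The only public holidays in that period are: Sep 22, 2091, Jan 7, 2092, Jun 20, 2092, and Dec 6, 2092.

330 working days

Sep 6, 2091 is a Thursday.
The range spans 464 days (inclusive of both endpoints).
464 = 7 × 66 + 2, so there are 66 full weeks plus 2 extra days.
Each full week contributes 5 weekdays (Mon–Fri): 66 × 5 = 330.
The 2 extra days are Thu, Fri — 2 of them qualify.
Total: 330 + 2 = 332.
Holidays: Sep 22, 2091 (Sat); Jan 7, 2092 (Mon); Jun 20, 2092 (Fri); Dec 6, 2092 (Sat).
2 of the 4 holidays fall on weekdays; the rest are weekends and were already excluded.
Business days: 332 − 2 = 330.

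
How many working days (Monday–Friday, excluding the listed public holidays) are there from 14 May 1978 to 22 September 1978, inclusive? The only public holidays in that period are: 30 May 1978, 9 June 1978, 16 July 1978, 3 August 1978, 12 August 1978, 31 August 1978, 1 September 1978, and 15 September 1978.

14 May 1978 is a Sunday.
From 14 May 1978 to 22 September 1978 is 132 days inclusive.
132 = 7 × 18 + 6, so there are 18 full weeks plus 6 extra days.
Each full week contributes 5 weekdays (Mon–Fri): 18 × 5 = 90.
The 6 extra days are Sun, Mon, Tue, Wed, Thu, Fri — 5 of them qualify.
Total: 90 + 5 = 95.
Holidays: 30 May 1978 (Tue); 9 June 1978 (Fri); 16 July 1978 (Sun); 3 August 1978 (Thu); 12 August 1978 (Sat); 31 August 1978 (Thu); 1 September 1978 (Fri); 15 September 1978 (Fri).
6 of the 8 holidays fall on weekdays; the rest are weekends and were already excluded.
Business days: 95 − 6 = 89.

89 working days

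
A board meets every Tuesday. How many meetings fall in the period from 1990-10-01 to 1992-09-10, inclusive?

102

1990-10-01 is a Monday.
The range spans 711 days (inclusive of both endpoints).
711 = 7 × 101 + 4, so there are 101 full weeks plus 4 extra days.
Each full week contributes one Tuesday: 101 so far.
The 4 extra days are Monday, Tuesday, Wednesday, Thursday — 1 of them qualifies.
Total: 101 + 1 = 102.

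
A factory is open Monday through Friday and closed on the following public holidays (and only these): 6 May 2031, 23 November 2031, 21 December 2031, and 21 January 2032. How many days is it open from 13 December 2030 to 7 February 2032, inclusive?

13 December 2030 is a Friday.
From 13 December 2030 to 7 February 2032 is 422 days inclusive.
422 = 7 × 60 + 2, so there are 60 full weeks plus 2 extra days.
Each full week contributes 5 weekdays (Mon–Fri): 60 × 5 = 300.
The 2 extra days are Friday, Saturday — 1 of them qualifies.
Total: 300 + 1 = 301.
Holidays: 6 May 2031 (Tue); 23 November 2031 (Sun); 21 December 2031 (Sun); 21 January 2032 (Wed).
2 of the 4 holidays fall on weekdays; the rest are weekends and were already excluded.
Business days: 301 − 2 = 299.

299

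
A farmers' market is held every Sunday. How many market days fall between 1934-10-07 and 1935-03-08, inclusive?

1934-10-07 is a Sunday.
From 1934-10-07 to 1935-03-08 is 153 days inclusive.
153 = 7 × 21 + 6, so there are 21 full weeks plus 6 extra days.
Each full week contributes one Sunday: 21 so far.
The 6 extra days are Sunday, Monday, Tuesday, Wednesday, Thursday, Friday — 1 of them qualifies.
Total: 21 + 1 = 22.

22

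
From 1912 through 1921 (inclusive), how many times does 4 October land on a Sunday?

1

Day of week of October 4 in each year:
1912: Fri, 1913: Sat, 1914: Sun ✓, 1915: Mon, 1916: Wed, 1917: Thu, 1918: Fri, 1919: Sat, 1920: Mon, 1921: Tue
Sundays: 1914.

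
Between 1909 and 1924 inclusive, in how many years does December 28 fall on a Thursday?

3

Day of week of December 28 in each year:
1909: Tue, 1910: Wed, 1911: Thu ✓, 1912: Sat, 1913: Sun, 1914: Mon, 1915: Tue, 1916: Thu ✓, 1917: Fri, 1918: Sat, 1919: Sun, 1920: Tue, 1921: Wed, 1922: Thu ✓, 1923: Fri, 1924: Sun
Thursdays: 1911, 1916, 1922.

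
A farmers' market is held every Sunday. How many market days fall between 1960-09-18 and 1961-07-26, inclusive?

45 Sundays

1960-09-18 is a Sunday.
That's 312 days from start to end, counting both.
312 = 7 × 44 + 4, so there are 44 full weeks plus 4 extra days.
Each full week contributes one Sunday: 44 so far.
The 4 extra days are Sunday, Monday, Tuesday, Wednesday — 1 of them qualifies.
Total: 44 + 1 = 45.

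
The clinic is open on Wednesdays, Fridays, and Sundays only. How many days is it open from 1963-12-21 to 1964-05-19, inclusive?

1963-12-21 is a Saturday.
From 1963-12-21 to 1964-05-19 is 151 days inclusive.
151 = 7 × 21 + 4, so there are 21 full weeks plus 4 extra days.
Each full week contributes 3 days from the set (Wed, Fri, Sun): 21 × 3 = 63.
The 4 extra days are Saturday, Sunday, Monday, Tuesday — 1 of them qualifies.
Total: 63 + 1 = 64.

64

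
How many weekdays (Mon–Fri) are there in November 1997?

20 weekdays

Nov 1, 1997 is a Saturday.
From Nov 1, 1997 to Nov 30, 1997 is 30 days inclusive.
30 = 7 × 4 + 2, so there are 4 full weeks plus 2 extra days.
Each full week contributes 5 weekdays (Mon–Fri): 4 × 5 = 20.
The 2 extra days are Saturday, Sunday — none qualify.
Total: 20 + 0 = 20.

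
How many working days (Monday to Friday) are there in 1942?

January 1, 1942 is a Thursday.
The range spans 365 days (inclusive of both endpoints).
365 = 7 × 52 + 1, so there are 52 full weeks plus 1 extra day.
Each full week contributes 5 weekdays (Mon–Fri): 52 × 5 = 260.
The 1 extra day is Thursday — 1 of them qualifies.
Total: 260 + 1 = 261.

261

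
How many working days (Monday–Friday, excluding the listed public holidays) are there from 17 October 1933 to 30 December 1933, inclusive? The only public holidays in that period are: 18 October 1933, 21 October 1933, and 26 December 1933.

17 October 1933 is a Tuesday.
That's 75 days from start to end, counting both.
75 = 7 × 10 + 5, so there are 10 full weeks plus 5 extra days.
Each full week contributes 5 weekdays (Mon–Fri): 10 × 5 = 50.
The 5 extra days are Tuesday, Wednesday, Thursday, Friday, Saturday — 4 of them qualify.
Total: 50 + 4 = 54.
Holidays: 18 October 1933 (Wed); 21 October 1933 (Sat); 26 December 1933 (Tue).
2 of the 3 holidays fall on weekdays; the rest are weekends and were already excluded.
Business days: 54 − 2 = 52.

52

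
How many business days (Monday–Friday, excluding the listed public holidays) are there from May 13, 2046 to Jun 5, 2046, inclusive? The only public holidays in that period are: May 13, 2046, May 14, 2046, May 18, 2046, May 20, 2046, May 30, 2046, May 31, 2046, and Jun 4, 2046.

12

May 13, 2046 is a Sunday.
The range spans 24 days (inclusive of both endpoints).
24 = 7 × 3 + 3, so there are 3 full weeks plus 3 extra days.
Each full week contributes 5 weekdays (Mon–Fri): 3 × 5 = 15.
The 3 extra days are Sunday, Monday, Tuesday — 2 of them qualify.
Total: 15 + 2 = 17.
Holidays: May 13, 2046 (Sun); May 14, 2046 (Mon); May 18, 2046 (Fri); May 20, 2046 (Sun); May 30, 2046 (Wed); May 31, 2046 (Thu); Jun 4, 2046 (Mon).
5 of the 7 holidays fall on weekdays; the rest are weekends and were already excluded.
Business days: 17 − 5 = 12.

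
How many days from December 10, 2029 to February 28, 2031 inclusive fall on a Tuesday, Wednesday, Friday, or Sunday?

December 10, 2029 is a Monday.
The range spans 446 days (inclusive of both endpoints).
446 = 7 × 63 + 5, so there are 63 full weeks plus 5 extra days.
Each full week contributes 4 days from the set (Tue, Wed, Fri, Sun): 63 × 4 = 252.
The 5 extra days are Monday, Tuesday, Wednesday, Thursday, Friday — 3 of them qualify.
Total: 252 + 3 = 255.

255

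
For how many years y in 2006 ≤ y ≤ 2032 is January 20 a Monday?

Day of week of January 20 in each year:
2006: Fri, 2007: Sat, 2008: Sun, 2009: Tue, 2010: Wed, 2011: Thu, 2012: Fri, 2013: Sun, 2014: Mon ✓, 2015: Tue, 2016: Wed, 2017: Fri, 2018: Sat, 2019: Sun, 2020: Mon ✓, 2021: Wed, 2022: Thu, 2023: Fri, 2024: Sat, 2025: Mon ✓, 2026: Tue, 2027: Wed, 2028: Thu, 2029: Sat, 2030: Sun, 2031: Mon ✓, 2032: Tue
Mondays: 2014, 2020, 2025, 2031.

4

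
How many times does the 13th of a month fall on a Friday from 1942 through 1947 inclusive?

10

Friday-the-13ths by year:
1942: Feb, Mar, Nov
1943: Aug
1944: Oct
1945: Apr, Jul
1946: Sep, Dec
1947: Jun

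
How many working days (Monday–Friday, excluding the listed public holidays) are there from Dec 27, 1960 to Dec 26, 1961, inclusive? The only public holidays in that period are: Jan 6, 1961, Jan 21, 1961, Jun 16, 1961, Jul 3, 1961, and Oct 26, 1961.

257 working days

Dec 27, 1960 is a Tuesday.
From Dec 27, 1960 to Dec 26, 1961 is 365 days inclusive.
365 = 7 × 52 + 1, so there are 52 full weeks plus 1 extra day.
Each full week contributes 5 weekdays (Mon–Fri): 52 × 5 = 260.
The 1 extra day is Tue — 1 of them qualifies.
Total: 260 + 1 = 261.
Holidays: Jan 6, 1961 (Fri); Jan 21, 1961 (Sat); Jun 16, 1961 (Fri); Jul 3, 1961 (Mon); Oct 26, 1961 (Thu).
4 of the 5 holidays fall on weekdays; the rest are weekends and were already excluded.
Business days: 261 − 4 = 257.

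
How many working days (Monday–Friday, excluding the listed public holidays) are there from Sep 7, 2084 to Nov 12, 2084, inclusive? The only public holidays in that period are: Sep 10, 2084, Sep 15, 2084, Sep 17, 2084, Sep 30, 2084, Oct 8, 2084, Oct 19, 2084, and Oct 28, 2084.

45

Sep 7, 2084 is a Thursday.
The range spans 67 days (inclusive of both endpoints).
67 = 7 × 9 + 4, so there are 9 full weeks plus 4 extra days.
Each full week contributes 5 weekdays (Mon–Fri): 9 × 5 = 45.
The 4 extra days are Thursday, Friday, Saturday, Sunday — 2 of them qualify.
Total: 45 + 2 = 47.
Holidays: Sep 10, 2084 (Sun); Sep 15, 2084 (Fri); Sep 17, 2084 (Sun); Sep 30, 2084 (Sat); Oct 8, 2084 (Sun); Oct 19, 2084 (Thu); Oct 28, 2084 (Sat).
2 of the 7 holidays fall on weekdays; the rest are weekends and were already excluded.
Business days: 47 − 2 = 45.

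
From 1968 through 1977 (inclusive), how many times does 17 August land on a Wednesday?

Day of week of August 17 in each year:
1968: Sat, 1969: Sun, 1970: Mon, 1971: Tue, 1972: Thu, 1973: Fri, 1974: Sat, 1975: Sun, 1976: Tue, 1977: Wed ✓
Wednesdays: 1977.

1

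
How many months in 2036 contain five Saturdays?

4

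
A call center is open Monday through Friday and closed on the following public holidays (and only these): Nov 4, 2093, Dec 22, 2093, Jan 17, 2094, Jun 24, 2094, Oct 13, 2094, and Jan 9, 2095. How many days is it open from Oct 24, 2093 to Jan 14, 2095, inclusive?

316 business days

Oct 24, 2093 is a Saturday.
That's 448 days from start to end, counting both.
448 = 7 × 64, so the span is exactly 64 full weeks.
Each full week contributes 5 weekdays (Mon–Fri): 64 × 5 = 320.
Holidays: Nov 4, 2093 (Wed); Dec 22, 2093 (Tue); Jan 17, 2094 (Sun); Jun 24, 2094 (Thu); Oct 13, 2094 (Wed); Jan 9, 2095 (Sun).
4 of the 6 holidays fall on weekdays; the rest are weekends and were already excluded.
Business days: 320 − 4 = 316.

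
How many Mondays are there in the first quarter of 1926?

13

January 1, 1926 is a Friday.
From January 1, 1926 to March 31, 1926 is 90 days inclusive.
90 = 7 × 12 + 6, so there are 12 full weeks plus 6 extra days.
Each full week contributes one Monday: 12 so far.
The 6 extra days are Fri, Sat, Sun, Mon, Tue, Wed — 1 of them qualifies.
Total: 12 + 1 = 13.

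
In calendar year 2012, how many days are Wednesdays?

1 January 2012 is a Sunday.
The range spans 366 days (inclusive of both endpoints).
366 = 7 × 52 + 2, so there are 52 full weeks plus 2 extra days.
Each full week contributes one Wednesday: 52 so far.
The 2 extra days are Sun, Mon — none qualify.
Total: 52 + 0 = 52.

52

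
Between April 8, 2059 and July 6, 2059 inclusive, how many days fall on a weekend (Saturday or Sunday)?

April 8, 2059 is a Tuesday.
The range spans 90 days (inclusive of both endpoints).
90 = 7 × 12 + 6, so there are 12 full weeks plus 6 extra days.
Each full week contributes 2 weekend days (Sat, Sun): 12 × 2 = 24.
The 6 extra days are Tue, Wed, Thu, Fri, Sat, Sun — 2 of them qualify.
Total: 24 + 2 = 26.

26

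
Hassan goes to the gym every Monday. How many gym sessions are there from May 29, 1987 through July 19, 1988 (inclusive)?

60

May 29, 1987 is a Friday.
The range spans 418 days (inclusive of both endpoints).
418 = 7 × 59 + 5, so there are 59 full weeks plus 5 extra days.
Each full week contributes one Monday: 59 so far.
The 5 extra days are Fri, Sat, Sun, Mon, Tue — 1 of them qualifies.
Total: 59 + 1 = 60.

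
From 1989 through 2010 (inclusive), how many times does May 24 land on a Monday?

4

Day of week of May 24 in each year:
1989: Wed, 1990: Thu, 1991: Fri, 1992: Sun, 1993: Mon ✓, 1994: Tue, 1995: Wed, 1996: Fri, 1997: Sat, 1998: Sun, 1999: Mon ✓, 2000: Wed, 2001: Thu, 2002: Fri, 2003: Sat, 2004: Mon ✓, 2005: Tue, 2006: Wed, 2007: Thu, 2008: Sat, 2009: Sun, 2010: Mon ✓
Mondays: 1993, 1999, 2004, 2010.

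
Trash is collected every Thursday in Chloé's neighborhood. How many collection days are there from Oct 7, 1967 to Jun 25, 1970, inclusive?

Oct 7, 1967 is a Saturday.
The range spans 993 days (inclusive of both endpoints).
993 = 7 × 141 + 6, so there are 141 full weeks plus 6 extra days.
Each full week contributes one Thursday: 141 so far.
The 6 extra days are Sat, Sun, Mon, Tue, Wed, Thu — 1 of them qualifies.
Total: 141 + 1 = 142.

142 Thursdays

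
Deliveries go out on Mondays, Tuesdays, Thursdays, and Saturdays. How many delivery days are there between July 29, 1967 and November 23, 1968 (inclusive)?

July 29, 1967 is a Saturday.
That's 484 days from start to end, counting both.
484 = 7 × 69 + 1, so there are 69 full weeks plus 1 extra day.
Each full week contributes 4 days from the set (Mon, Tue, Thu, Sat): 69 × 4 = 276.
The 1 extra day is Saturday — 1 of them qualifies.
Total: 276 + 1 = 277.

277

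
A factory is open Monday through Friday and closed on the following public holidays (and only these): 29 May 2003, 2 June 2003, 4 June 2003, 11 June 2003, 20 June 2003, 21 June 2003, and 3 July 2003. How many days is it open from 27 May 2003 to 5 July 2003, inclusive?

23

27 May 2003 is a Tuesday.
The range spans 40 days (inclusive of both endpoints).
40 = 7 × 5 + 5, so there are 5 full weeks plus 5 extra days.
Each full week contributes 5 weekdays (Mon–Fri): 5 × 5 = 25.
The 5 extra days are Tue, Wed, Thu, Fri, Sat — 4 of them qualify.
Total: 25 + 4 = 29.
Holidays: 29 May 2003 (Thu); 2 June 2003 (Mon); 4 June 2003 (Wed); 11 June 2003 (Wed); 20 June 2003 (Fri); 21 June 2003 (Sat); 3 July 2003 (Thu).
6 of the 7 holidays fall on weekdays; the rest are weekends and were already excluded.
Business days: 29 − 6 = 23.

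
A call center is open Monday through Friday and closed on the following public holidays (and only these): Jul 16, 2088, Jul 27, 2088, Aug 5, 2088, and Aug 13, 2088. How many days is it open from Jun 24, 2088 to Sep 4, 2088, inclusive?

48

Jun 24, 2088 is a Thursday.
That's 73 days from start to end, counting both.
73 = 7 × 10 + 3, so there are 10 full weeks plus 3 extra days.
Each full week contributes 5 weekdays (Mon–Fri): 10 × 5 = 50.
The 3 extra days are Thursday, Friday, Saturday — 2 of them qualify.
Total: 50 + 2 = 52.
Holidays: Jul 16, 2088 (Fri); Jul 27, 2088 (Tue); Aug 5, 2088 (Thu); Aug 13, 2088 (Fri).
All 4 holidays fall on weekdays, so subtract 4.
Business days: 52 − 4 = 48.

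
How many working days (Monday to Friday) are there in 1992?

262

1992-01-01 is a Wednesday.
From 1992-01-01 to 1992-12-31 is 366 days inclusive.
366 = 7 × 52 + 2, so there are 52 full weeks plus 2 extra days.
Each full week contributes 5 weekdays (Mon–Fri): 52 × 5 = 260.
The 2 extra days are Wed, Thu — 2 of them qualify.
Total: 260 + 2 = 262.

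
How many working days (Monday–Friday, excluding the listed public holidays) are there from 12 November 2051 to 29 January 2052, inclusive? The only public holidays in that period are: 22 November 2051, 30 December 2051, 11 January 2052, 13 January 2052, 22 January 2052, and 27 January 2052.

12 November 2051 is a Sunday.
The range spans 79 days (inclusive of both endpoints).
79 = 7 × 11 + 2, so there are 11 full weeks plus 2 extra days.
Each full week contributes 5 weekdays (Mon–Fri): 11 × 5 = 55.
The 2 extra days are Sun, Mon — 1 of them qualifies.
Total: 55 + 1 = 56.
Holidays: 22 November 2051 (Wed); 30 December 2051 (Sat); 11 January 2052 (Thu); 13 January 2052 (Sat); 22 January 2052 (Mon); 27 January 2052 (Sat).
3 of the 6 holidays fall on weekdays; the rest are weekends and were already excluded.
Business days: 56 − 3 = 53.

53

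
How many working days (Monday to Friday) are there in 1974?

261 weekdays

1 January 1974 is a Tuesday.
That's 365 days from start to end, counting both.
365 = 7 × 52 + 1, so there are 52 full weeks plus 1 extra day.
Each full week contributes 5 weekdays (Mon–Fri): 52 × 5 = 260.
The 1 extra day is Tue — 1 of them qualifies.
Total: 260 + 1 = 261.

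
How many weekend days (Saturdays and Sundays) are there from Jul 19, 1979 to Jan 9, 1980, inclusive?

50

Jul 19, 1979 is a Thursday.
The range spans 175 days (inclusive of both endpoints).
175 = 7 × 25, so the span is exactly 25 full weeks.
Each full week contributes 2 weekend days (Sat, Sun): 25 × 2 = 50.
Total: 50.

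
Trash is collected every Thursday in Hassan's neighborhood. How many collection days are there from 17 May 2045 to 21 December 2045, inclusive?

32

17 May 2045 is a Wednesday.
The range spans 219 days (inclusive of both endpoints).
219 = 7 × 31 + 2, so there are 31 full weeks plus 2 extra days.
Each full week contributes one Thursday: 31 so far.
The 2 extra days are Wed, Thu — 1 of them qualifies.
Total: 31 + 1 = 32.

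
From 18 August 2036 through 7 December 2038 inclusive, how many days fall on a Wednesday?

18 August 2036 is a Monday.
That's 842 days from start to end, counting both.
842 = 7 × 120 + 2, so there are 120 full weeks plus 2 extra days.
Each full week contributes one Wednesday: 120 so far.
The 2 extra days are Mon, Tue — none qualify.
Total: 120 + 0 = 120.

120 Wednesdays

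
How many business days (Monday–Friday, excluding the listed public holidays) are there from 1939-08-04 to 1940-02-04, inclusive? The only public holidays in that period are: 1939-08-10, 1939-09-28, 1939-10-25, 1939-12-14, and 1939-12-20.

126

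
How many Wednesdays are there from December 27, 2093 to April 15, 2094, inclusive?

December 27, 2093 is a Sunday.
That's 110 days from start to end, counting both.
110 = 7 × 15 + 5, so there are 15 full weeks plus 5 extra days.
Each full week contributes one Wednesday: 15 so far.
The 5 extra days are Sun, Mon, Tue, Wed, Thu — 1 of them qualifies.
Total: 15 + 1 = 16.

16 Wednesdays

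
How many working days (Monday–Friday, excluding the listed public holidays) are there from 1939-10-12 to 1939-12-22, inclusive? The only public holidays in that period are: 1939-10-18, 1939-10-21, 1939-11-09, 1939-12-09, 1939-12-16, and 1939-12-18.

1939-10-12 is a Thursday.
From 1939-10-12 to 1939-12-22 is 72 days inclusive.
72 = 7 × 10 + 2, so there are 10 full weeks plus 2 extra days.
Each full week contributes 5 weekdays (Mon–Fri): 10 × 5 = 50.
The 2 extra days are Thu, Fri — 2 of them qualify.
Total: 50 + 2 = 52.
Holidays: 1939-10-18 (Wed); 1939-10-21 (Sat); 1939-11-09 (Thu); 1939-12-09 (Sat); 1939-12-16 (Sat); 1939-12-18 (Mon).
3 of the 6 holidays fall on weekdays; the rest are weekends and were already excluded.
Business days: 52 − 3 = 49.

49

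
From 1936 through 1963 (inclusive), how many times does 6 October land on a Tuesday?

4

Day of week of October 6 in each year:
1936: Tue ✓, 1937: Wed, 1938: Thu, 1939: Fri, 1940: Sun, 1941: Mon, 1942: Tue ✓, 1943: Wed, 1944: Fri, 1945: Sat, 1946: Sun, 1947: Mon, 1948: Wed, 1949: Thu, 1950: Fri, 1951: Sat, 1952: Mon, 1953: Tue ✓, 1954: Wed, 1955: Thu, 1956: Sat, 1957: Sun, 1958: Mon, 1959: Tue ✓, 1960: Thu, 1961: Fri, 1962: Sat, 1963: Sun
Tuesdays: 1936, 1942, 1953, 1959.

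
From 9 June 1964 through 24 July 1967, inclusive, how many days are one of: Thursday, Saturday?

326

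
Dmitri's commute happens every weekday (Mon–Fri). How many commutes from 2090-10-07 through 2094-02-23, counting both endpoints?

2090-10-07 is a Saturday.
From 2090-10-07 to 2094-02-23 is 1236 days inclusive.
1236 = 7 × 176 + 4, so there are 176 full weeks plus 4 extra days.
Each full week contributes 5 weekdays (Mon–Fri): 176 × 5 = 880.
The 4 extra days are Saturday, Sunday, Monday, Tuesday — 2 of them qualify.
Total: 880 + 2 = 882.

882 weekdays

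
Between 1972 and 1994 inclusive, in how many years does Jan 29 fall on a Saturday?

4

Day of week of January 29 in each year:
1972: Sat ✓, 1973: Mon, 1974: Tue, 1975: Wed, 1976: Thu, 1977: Sat ✓, 1978: Sun, 1979: Mon, 1980: Tue, 1981: Thu, 1982: Fri, 1983: Sat ✓, 1984: Sun, 1985: Tue, 1986: Wed, 1987: Thu, 1988: Fri, 1989: Sun, 1990: Mon, 1991: Tue, 1992: Wed, 1993: Fri, 1994: Sat ✓
Saturdays: 1972, 1977, 1983, 1994.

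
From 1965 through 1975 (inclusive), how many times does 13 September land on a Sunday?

Day of week of September 13 in each year:
1965: Mon, 1966: Tue, 1967: Wed, 1968: Fri, 1969: Sat, 1970: Sun ✓, 1971: Mon, 1972: Wed, 1973: Thu, 1974: Fri, 1975: Sat
Sundays: 1970.

1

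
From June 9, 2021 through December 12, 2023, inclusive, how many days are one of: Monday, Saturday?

262

June 9, 2021 is a Wednesday.
From June 9, 2021 to December 12, 2023 is 917 days inclusive.
917 = 7 × 131, so the span is exactly 131 full weeks.
Each full week contributes 2 days from the set (Mon, Sat): 131 × 2 = 262.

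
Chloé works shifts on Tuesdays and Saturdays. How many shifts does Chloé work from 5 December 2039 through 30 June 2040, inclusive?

60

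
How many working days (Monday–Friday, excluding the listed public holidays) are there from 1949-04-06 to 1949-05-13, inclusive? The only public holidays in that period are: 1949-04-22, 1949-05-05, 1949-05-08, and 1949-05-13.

1949-04-06 is a Wednesday.
The range spans 38 days (inclusive of both endpoints).
38 = 7 × 5 + 3, so there are 5 full weeks plus 3 extra days.
Each full week contributes 5 weekdays (Mon–Fri): 5 × 5 = 25.
The 3 extra days are Wednesday, Thursday, Friday — 3 of them qualify.
Total: 25 + 3 = 28.
Holidays: 1949-04-22 (Fri); 1949-05-05 (Thu); 1949-05-08 (Sun); 1949-05-13 (Fri).
3 of the 4 holidays fall on weekdays; the rest are weekends and were already excluded.
Business days: 28 − 3 = 25.

25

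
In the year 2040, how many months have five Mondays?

A month has five Mondays exactly when Monday falls within its first (length − 28) days.
Jan: 31 days, starts Sun → 5 of Sun, Mon, Tue ✓
Feb: 29 days, starts Wed → 5 of Wed
Mar: 31 days, starts Thu → 5 of Thu, Fri, Sat
Apr: 30 days, starts Sun → 5 of Sun, Mon ✓
May: 31 days, starts Tue → 5 of Tue, Wed, Thu
Jun: 30 days, starts Fri → 5 of Fri, Sat
Jul: 31 days, starts Sun → 5 of Sun, Mon, Tue ✓
Aug: 31 days, starts Wed → 5 of Wed, Thu, Fri
Sep: 30 days, starts Sat → 5 of Sat, Sun
Oct: 31 days, starts Mon → 5 of Mon, Tue, Wed ✓
Nov: 30 days, starts Thu → 5 of Thu, Fri
Dec: 31 days, starts Sat → 5 of Sat, Sun, Mon ✓
Months with five Mondays: Jan, Apr, Jul, Oct, Dec.

5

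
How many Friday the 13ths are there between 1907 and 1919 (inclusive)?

21

Friday-the-13ths by year:
1907: Sep, Dec
1908: Mar, Nov
1909: Aug
1910: May
1911: Jan, Oct
1912: Sep, Dec
1913: Jun
1914: Feb, Mar, Nov
1915: Aug
1916: Oct
1917: Apr, Jul
1918: Sep, Dec
1919: Jun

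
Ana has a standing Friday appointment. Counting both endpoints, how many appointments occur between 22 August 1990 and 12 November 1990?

12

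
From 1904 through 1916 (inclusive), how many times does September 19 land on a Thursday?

Day of week of September 19 in each year:
1904: Mon, 1905: Tue, 1906: Wed, 1907: Thu ✓, 1908: Sat, 1909: Sun, 1910: Mon, 1911: Tue, 1912: Thu ✓, 1913: Fri, 1914: Sat, 1915: Sun, 1916: Tue
Thursdays: 1907, 1912.

2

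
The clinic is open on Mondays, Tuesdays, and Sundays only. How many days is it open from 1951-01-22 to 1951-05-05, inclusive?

1951-01-22 is a Monday.
The range spans 104 days (inclusive of both endpoints).
104 = 7 × 14 + 6, so there are 14 full weeks plus 6 extra days.
Each full week contributes 3 days from the set (Mon, Tue, Sun): 14 × 3 = 42.
The 6 extra days are Monday, Tuesday, Wednesday, Thursday, Friday, Saturday — 2 of them qualify.
Total: 42 + 2 = 44.

44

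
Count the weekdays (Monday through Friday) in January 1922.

January 1, 1922 is a Sunday.
That's 31 days from start to end, counting both.
31 = 7 × 4 + 3, so there are 4 full weeks plus 3 extra days.
Each full week contributes 5 weekdays (Mon–Fri): 4 × 5 = 20.
The 3 extra days are Sunday, Monday, Tuesday — 2 of them qualify.
Total: 20 + 2 = 22.

22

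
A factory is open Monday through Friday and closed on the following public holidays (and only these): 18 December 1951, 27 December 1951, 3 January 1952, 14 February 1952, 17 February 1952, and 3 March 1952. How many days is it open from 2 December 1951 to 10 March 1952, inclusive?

66

2 December 1951 is a Sunday.
The range spans 100 days (inclusive of both endpoints).
100 = 7 × 14 + 2, so there are 14 full weeks plus 2 extra days.
Each full week contributes 5 weekdays (Mon–Fri): 14 × 5 = 70.
The 2 extra days are Sunday, Monday — 1 of them qualifies.
Total: 70 + 1 = 71.
Holidays: 18 December 1951 (Tue); 27 December 1951 (Thu); 3 January 1952 (Thu); 14 February 1952 (Thu); 17 February 1952 (Sun); 3 March 1952 (Mon).
5 of the 6 holidays fall on weekdays; the rest are weekends and were already excluded.
Business days: 71 − 5 = 66.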